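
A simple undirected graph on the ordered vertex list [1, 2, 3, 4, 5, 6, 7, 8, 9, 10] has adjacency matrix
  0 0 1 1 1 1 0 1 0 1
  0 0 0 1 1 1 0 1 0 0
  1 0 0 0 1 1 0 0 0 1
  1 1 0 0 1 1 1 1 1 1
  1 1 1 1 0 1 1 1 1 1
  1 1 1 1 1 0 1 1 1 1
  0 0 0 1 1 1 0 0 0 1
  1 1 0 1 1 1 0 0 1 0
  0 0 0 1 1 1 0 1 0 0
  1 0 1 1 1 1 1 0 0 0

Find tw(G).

A width-4 tree decomposition is:
Bags: B1 = {1, 4, 5, 6, 8}  B2 = {4, 5, 6, 8, 9}  B3 = {1, 4, 5, 6, 10}  B4 = {2, 4, 5, 6, 8}  B5 = {4, 5, 6, 7, 10}  B6 = {1, 3, 5, 6, 10}
Tree: B1–B2, B1–B3, B1–B4, B3–B5, B3–B6
The largest bag has 5 vertices, giving width 4; this decomposition certifies tw(G) ≤ 4. Conversely, {1, 3, 5, 6, 10} is a clique of size 5, and the vertices of any clique must share a bag in every tree decomposition; so some bag has ≥ 5 vertices and tw(G) ≥ 4. Combining the bounds, tw(G) = 4.

4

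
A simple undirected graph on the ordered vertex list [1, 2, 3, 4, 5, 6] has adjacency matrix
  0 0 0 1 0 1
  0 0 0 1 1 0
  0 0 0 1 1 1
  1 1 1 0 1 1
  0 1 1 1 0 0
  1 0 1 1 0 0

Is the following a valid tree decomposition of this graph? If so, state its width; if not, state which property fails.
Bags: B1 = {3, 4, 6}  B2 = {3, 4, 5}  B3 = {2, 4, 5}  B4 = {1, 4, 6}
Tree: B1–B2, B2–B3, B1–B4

Every vertex of G appears in some bag (union = {1, 2, 3, 4, 5, 6}); every edge is covered by a bag; and for each vertex v the set of bags containing v is connected in the bag tree. The decomposition is therefore valid. The largest bag has 3 vertices, so the width is 2.

Yes; width 2.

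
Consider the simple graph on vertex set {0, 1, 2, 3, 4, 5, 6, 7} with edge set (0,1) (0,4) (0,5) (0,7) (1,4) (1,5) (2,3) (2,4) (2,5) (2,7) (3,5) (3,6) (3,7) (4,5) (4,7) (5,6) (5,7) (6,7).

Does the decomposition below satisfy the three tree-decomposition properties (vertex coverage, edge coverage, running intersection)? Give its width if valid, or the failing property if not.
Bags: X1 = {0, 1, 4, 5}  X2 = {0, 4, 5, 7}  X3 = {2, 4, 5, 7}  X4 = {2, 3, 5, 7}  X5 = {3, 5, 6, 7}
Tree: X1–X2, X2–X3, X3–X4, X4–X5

Yes; width 3.

Checking the three conditions: (i) the bags cover all of {0, 1, 2, 3, 4, 5, 6, 7}; (ii) for each edge, some bag contains both endpoints; (iii) the bags containing any fixed vertex form a subtree. All hold, so the decomposition is valid with width 4 − 1 = 3.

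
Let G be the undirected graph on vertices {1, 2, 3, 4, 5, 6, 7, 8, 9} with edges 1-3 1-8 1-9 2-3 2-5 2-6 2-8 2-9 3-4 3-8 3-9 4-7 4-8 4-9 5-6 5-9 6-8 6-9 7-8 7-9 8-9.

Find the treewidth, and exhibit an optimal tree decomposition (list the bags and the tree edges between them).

The largest bag has 4 vertices, giving width 3; this decomposition certifies tw(G) ≤ 3. Conversely, {1, 3, 8, 9} is a clique of size 4, and the vertices of any clique must share a bag in every tree decomposition; so some bag has ≥ 4 vertices and tw(G) ≥ 3. Combining the bounds, tw(G) = 3.

Treewidth 3.
Bags: B1 = {2, 3, 8, 9}  B2 = {3, 4, 8, 9}  B3 = {4, 7, 8, 9}  B4 = {1, 3, 8, 9}  B5 = {2, 6, 8, 9}  B6 = {2, 5, 6, 9}
Tree: B1–B2, B2–B3, B2–B4, B1–B5, B5–B6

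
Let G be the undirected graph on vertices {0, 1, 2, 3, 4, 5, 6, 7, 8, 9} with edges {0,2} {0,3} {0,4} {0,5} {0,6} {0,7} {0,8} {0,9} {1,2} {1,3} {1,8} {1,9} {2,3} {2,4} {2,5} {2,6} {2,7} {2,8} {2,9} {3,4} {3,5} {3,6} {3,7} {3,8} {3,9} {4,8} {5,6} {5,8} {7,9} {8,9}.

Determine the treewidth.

4

A width-4 tree decomposition is:
Bags: B1 = {0, 2, 3, 5, 8}  B2 = {0, 2, 3, 8, 9}  B3 = {1, 2, 3, 8, 9}  B4 = {0, 2, 3, 5, 6}  B5 = {0, 2, 3, 4, 8}  B6 = {0, 2, 3, 7, 9}
Tree: B1–B2, B2–B3, B1–B4, B1–B5, B2–B6
The largest bag has 5 vertices, giving width 4; this decomposition certifies tw(G) ≤ 4. Conversely, {0, 2, 3, 8, 9} is a clique of size 5, and the vertices of any clique must share a bag in every tree decomposition; so some bag has ≥ 5 vertices and tw(G) ≥ 4. Combining the bounds, tw(G) = 4.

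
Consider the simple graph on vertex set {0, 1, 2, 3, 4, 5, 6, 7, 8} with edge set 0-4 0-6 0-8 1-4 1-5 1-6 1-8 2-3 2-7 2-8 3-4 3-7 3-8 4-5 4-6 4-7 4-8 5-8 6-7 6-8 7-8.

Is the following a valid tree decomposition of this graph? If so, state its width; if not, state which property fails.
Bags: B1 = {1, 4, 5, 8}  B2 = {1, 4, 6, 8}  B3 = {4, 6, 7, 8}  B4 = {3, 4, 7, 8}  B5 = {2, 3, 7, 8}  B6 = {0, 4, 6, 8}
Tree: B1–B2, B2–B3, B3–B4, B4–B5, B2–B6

Yes; width 3.

Every vertex of G appears in some bag (union = {0, 1, 2, 3, 4, 5, 6, 7, 8}); every edge is covered by a bag; and for each vertex v the set of bags containing v is connected in the bag tree. The decomposition is therefore valid. The largest bag has 4 vertices, so the width is 3.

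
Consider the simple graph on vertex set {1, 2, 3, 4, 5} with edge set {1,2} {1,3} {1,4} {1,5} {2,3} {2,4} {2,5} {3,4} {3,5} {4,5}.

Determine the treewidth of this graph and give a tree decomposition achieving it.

A single bag containing all 5 vertices is trivially a valid decomposition of width 4. For the lower bound, the 5 vertices {1, 2, 3, 4, 5} are pairwise adjacent, and any tree decomposition puts a clique entirely inside one bag — forcing width ≥ 4. Combining the bounds, tw(G) = 4.

Treewidth 4.
One such decomposition:
Bags: B1 = {1, 2, 3, 4, 5}
Tree: (single bag)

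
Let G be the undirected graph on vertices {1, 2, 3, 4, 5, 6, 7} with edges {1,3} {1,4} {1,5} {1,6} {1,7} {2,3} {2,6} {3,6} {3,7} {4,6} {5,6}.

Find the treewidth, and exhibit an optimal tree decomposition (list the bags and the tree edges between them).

Treewidth 2.
Bags: B1 = {1, 3, 6}  B2 = {1, 5, 6}  B3 = {1, 4, 6}  B4 = {2, 3, 6}  B5 = {1, 3, 7}
Tree: B1–B2, B2–B3, B1–B4, B1–B5

Every bag has size at most 3, so the width is 3 − 1 = 2 and tw(G) ≤ 2. For the lower bound, the 3 vertices {1, 3, 6} are pairwise adjacent, and any tree decomposition puts a clique entirely inside one bag — forcing width ≥ 2. Combining the bounds, tw(G) = 2.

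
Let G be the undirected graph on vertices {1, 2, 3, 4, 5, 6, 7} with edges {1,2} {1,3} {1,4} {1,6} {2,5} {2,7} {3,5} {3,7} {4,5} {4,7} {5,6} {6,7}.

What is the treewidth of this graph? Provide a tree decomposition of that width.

The largest bag has 4 vertices, giving width 3; this decomposition certifies tw(G) ≤ 3. For the lower bound: the 4 vertex sets {4,5}, {1,2}, {7}, {6} are disjoint, each induces a connected subgraph, and every pair is joined by at least one edge of G. Contracting each set to a single vertex therefore yields K_{4} as a minor, and since treewidth is minor-monotone, tw(G) ≥ tw(K_{4}) = 3. Therefore the treewidth is 3.

Treewidth 3.
One optimal decomposition is:
Bags: B1 = {1, 4, 5, 7}  B2 = {1, 2, 5, 7}  B3 = {1, 5, 6, 7}  B4 = {1, 3, 5, 7}
Tree: B1–B2, B2–B3, B3–B4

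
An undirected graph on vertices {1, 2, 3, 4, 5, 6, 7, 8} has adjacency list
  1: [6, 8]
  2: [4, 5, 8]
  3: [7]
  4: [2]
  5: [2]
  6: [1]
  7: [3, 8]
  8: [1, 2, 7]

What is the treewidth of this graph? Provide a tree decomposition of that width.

Every bag has size at most 2, so the width is 2 − 1 = 1 and tw(G) ≤ 1. Any graph with an edge has treewidth ≥ 1, and G has the edge 1–8. Therefore the treewidth is 1.

Treewidth 1.
One such decomposition:
Bags: B1 = {1, 8}  B2 = {7, 8}  B3 = {2, 8}  B4 = {1, 6}  B5 = {2, 5}  B6 = {3, 7}  B7 = {2, 4}
Tree: B1–B2, B2–B3, B1–B4, B3–B5, B2–B6, B5–B7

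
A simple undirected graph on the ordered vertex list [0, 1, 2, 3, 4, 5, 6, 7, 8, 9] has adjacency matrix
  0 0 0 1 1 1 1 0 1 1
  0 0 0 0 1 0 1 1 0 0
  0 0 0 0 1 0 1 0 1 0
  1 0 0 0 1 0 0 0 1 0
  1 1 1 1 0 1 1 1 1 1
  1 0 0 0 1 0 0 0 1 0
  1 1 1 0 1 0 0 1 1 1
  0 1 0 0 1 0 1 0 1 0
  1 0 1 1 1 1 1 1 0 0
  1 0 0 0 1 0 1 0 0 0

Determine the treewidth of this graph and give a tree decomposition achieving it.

Every bag has size at most 4, so the width is 4 − 1 = 3 and tw(G) ≤ 3. On the other hand G contains the 4-clique {0, 3, 4, 8}. A clique must lie in a single bag of any decomposition, so no decomposition can have width below 3. Hence tw(G) = 3 exactly.

Treewidth 3.
Bags: B1 = {4, 6, 7, 8}  B2 = {1, 4, 6, 7}  B3 = {0, 4, 6, 8}  B4 = {2, 4, 6, 8}  B5 = {0, 4, 6, 9}  B6 = {0, 4, 5, 8}  B7 = {0, 3, 4, 8}
Tree: B1–B2, B1–B3, B1–B4, B3–B5, B3–B6, B6–B7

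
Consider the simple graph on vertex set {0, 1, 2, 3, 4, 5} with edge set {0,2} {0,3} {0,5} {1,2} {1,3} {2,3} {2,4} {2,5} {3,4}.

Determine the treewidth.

A width-2 tree decomposition is:
Bags: B1 = {0, 2, 5}  B2 = {0, 2, 3}  B3 = {1, 2, 3}  B4 = {2, 3, 4}
Tree: B1–B2, B2–B3, B2–B4
Every bag has size at most 3, so the width is 3 − 1 = 2 and tw(G) ≤ 2. Conversely, {0, 2, 3} is a clique of size 3, and the vertices of any clique must share a bag in every tree decomposition; so some bag has ≥ 3 vertices and tw(G) ≥ 2. Combining the bounds, tw(G) = 2.

2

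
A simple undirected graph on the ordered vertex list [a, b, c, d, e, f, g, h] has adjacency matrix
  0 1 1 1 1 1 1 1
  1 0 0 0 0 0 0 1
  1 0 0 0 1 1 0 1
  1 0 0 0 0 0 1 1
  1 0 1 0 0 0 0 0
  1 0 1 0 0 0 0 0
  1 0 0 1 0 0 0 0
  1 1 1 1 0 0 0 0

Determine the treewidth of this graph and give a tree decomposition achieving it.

Every bag has size at most 3, so the width is 3 − 1 = 2 and tw(G) ≤ 2. On the other hand G contains the 3-clique {a, d, g}. A clique must lie in a single bag of any decomposition, so no decomposition can have width below 2. Hence tw(G) = 2 exactly.

Treewidth 2.
Bags: B1 = {a, c, h}  B2 = {a, c, e}  B3 = {a, b, h}  B4 = {a, d, h}  B5 = {a, c, f}  B6 = {a, d, g}
Tree: B1–B2, B1–B3, B1–B4, B2–B5, B4–B6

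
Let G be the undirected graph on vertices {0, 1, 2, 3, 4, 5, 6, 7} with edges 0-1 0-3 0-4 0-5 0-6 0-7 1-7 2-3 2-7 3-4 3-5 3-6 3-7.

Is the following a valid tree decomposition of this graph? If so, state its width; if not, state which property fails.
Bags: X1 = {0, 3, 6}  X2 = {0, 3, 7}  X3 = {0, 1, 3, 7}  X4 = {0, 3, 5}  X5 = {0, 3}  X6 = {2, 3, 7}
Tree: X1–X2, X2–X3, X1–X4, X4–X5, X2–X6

No — vertex 4 appears in no bag.

A tree decomposition must satisfy three properties: every vertex lies in some bag; for every edge, both endpoints lie together in some bag; and for every vertex, the bags containing it form a connected subtree. Here vertex 4 appears in no bag, so the decomposition is invalid.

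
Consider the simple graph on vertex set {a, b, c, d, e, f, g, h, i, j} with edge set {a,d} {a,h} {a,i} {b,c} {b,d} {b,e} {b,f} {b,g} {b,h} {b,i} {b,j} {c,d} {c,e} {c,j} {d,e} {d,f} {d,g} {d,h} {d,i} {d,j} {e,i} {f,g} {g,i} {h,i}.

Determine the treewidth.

A width-3 tree decomposition is:
Bags: B1 = {b, d, e, i}  B2 = {b, d, g, i}  B3 = {b, c, d, e}  B4 = {b, d, h, i}  B5 = {a, d, h, i}  B6 = {b, c, d, j}  B7 = {b, d, f, g}
Tree: B1–B2, B1–B3, B2–B4, B4–B5, B3–B6, B2–B7
The largest bag has 4 vertices, giving width 3; this decomposition certifies tw(G) ≤ 3. Conversely, {a, d, h, i} is a clique of size 4, and the vertices of any clique must share a bag in every tree decomposition; so some bag has ≥ 4 vertices and tw(G) ≥ 3. Combining the bounds, tw(G) = 3.

3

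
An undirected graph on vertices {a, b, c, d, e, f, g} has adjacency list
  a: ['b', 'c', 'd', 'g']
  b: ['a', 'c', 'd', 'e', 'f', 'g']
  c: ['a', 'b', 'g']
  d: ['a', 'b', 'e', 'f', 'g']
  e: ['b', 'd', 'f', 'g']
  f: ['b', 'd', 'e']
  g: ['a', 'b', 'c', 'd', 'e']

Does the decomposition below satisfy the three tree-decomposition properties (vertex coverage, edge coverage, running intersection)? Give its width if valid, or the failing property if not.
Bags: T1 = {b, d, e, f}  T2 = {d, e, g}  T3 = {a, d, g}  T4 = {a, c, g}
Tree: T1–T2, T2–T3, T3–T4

A tree decomposition must satisfy three properties: every vertex lies in some bag; for every edge, both endpoints lie together in some bag; and for every vertex, the bags containing it form a connected subtree. Here edge (b,g) lies in no bag, so the decomposition is invalid.

No — edge (b,g) lies in no bag.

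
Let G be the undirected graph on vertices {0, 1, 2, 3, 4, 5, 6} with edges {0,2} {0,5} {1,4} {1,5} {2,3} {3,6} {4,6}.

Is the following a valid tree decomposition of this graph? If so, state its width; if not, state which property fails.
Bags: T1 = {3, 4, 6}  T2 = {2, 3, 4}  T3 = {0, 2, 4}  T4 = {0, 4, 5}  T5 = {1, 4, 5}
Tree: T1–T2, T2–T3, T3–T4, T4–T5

Every vertex of G appears in some bag (union = {0, 1, 2, 3, 4, 5, 6}); every edge is covered by a bag; and for each vertex v the set of bags containing v is connected in the bag tree. The decomposition is therefore valid. The largest bag has 3 vertices, so the width is 2.

Yes; width 2.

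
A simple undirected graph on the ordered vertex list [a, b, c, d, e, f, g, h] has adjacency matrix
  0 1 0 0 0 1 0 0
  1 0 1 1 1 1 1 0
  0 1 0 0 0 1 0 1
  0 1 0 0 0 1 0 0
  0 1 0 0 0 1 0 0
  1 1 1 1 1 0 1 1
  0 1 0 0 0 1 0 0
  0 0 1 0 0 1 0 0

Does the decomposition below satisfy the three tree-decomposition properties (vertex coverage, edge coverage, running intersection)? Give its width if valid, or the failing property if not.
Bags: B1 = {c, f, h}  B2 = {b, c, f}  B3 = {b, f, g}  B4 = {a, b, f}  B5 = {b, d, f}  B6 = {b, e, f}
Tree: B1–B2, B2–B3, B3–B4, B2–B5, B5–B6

Yes; width 2.

Vertex coverage: the bags together contain {a, b, c, d, e, f, g, h}, the full vertex set. Edge coverage: each edge of G has both endpoints in at least one bag. Running intersection: for every vertex, the bags containing it form a connected subtree. All three properties hold, so this is a valid tree decomposition of width max|bag| − 1 = 2, and hence tw(G) ≤ 2.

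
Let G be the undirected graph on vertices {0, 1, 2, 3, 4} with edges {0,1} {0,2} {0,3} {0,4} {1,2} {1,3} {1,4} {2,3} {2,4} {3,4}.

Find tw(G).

A width-4 tree decomposition is:
Bags: B1 = {0, 1, 2, 3, 4}
Tree: (single bag)
A single bag containing all 5 vertices is trivially a valid decomposition of width 4. Conversely, {0, 1, 2, 3, 4} is a clique of size 5, and the vertices of any clique must share a bag in every tree decomposition; so some bag has ≥ 5 vertices and tw(G) ≥ 4. Combining the bounds, tw(G) = 4.

4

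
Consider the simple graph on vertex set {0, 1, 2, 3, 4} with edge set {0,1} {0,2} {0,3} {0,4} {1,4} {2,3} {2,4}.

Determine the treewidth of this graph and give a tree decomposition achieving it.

Treewidth 2.
One optimal decomposition is:
Bags: B1 = {0, 2, 3}  B2 = {0, 2, 4}  B3 = {0, 1, 4}
Tree: B1–B2, B2–B3

The largest bag has 3 vertices, giving width 2; this decomposition certifies tw(G) ≤ 2. For the lower bound, the 3 vertices {0, 1, 4} are pairwise adjacent, and any tree decomposition puts a clique entirely inside one bag — forcing width ≥ 2. Combining the bounds, tw(G) = 2.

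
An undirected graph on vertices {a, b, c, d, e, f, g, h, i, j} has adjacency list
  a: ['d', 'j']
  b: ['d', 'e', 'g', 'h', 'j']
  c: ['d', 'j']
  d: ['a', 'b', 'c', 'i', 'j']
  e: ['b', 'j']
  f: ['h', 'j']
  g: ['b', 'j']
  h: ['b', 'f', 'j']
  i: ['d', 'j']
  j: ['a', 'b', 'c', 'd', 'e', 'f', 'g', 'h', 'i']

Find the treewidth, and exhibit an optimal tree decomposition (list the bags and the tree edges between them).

Treewidth 2.
One such decomposition:
Bags: B1 = {b, d, j}  B2 = {c, d, j}  B3 = {a, d, j}  B4 = {d, i, j}  B5 = {b, g, j}  B6 = {b, h, j}  B7 = {f, h, j}  B8 = {b, e, j}
Tree: B1–B2, B2–B3, B1–B4, B1–B5, B1–B6, B6–B7, B6–B8

Every bag has size at most 3, so the width is 3 − 1 = 2 and tw(G) ≤ 2. For the lower bound, the 3 vertices {c, d, j} are pairwise adjacent, and any tree decomposition puts a clique entirely inside one bag — forcing width ≥ 2. The upper and lower bounds meet at 2, so that is the treewidth.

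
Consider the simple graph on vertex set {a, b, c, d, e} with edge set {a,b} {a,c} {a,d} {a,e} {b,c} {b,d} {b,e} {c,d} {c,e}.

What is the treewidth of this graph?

A width-3 tree decomposition is:
Bags: B1 = {a, b, c, d}  B2 = {a, b, c, e}
Tree: B1–B2
The largest bag has 4 vertices, giving width 3; this decomposition certifies tw(G) ≤ 3. Conversely, {a, b, c, d} is a clique of size 4, and the vertices of any clique must share a bag in every tree decomposition; so some bag has ≥ 4 vertices and tw(G) ≥ 3. The upper and lower bounds meet at 3, so that is the treewidth.

3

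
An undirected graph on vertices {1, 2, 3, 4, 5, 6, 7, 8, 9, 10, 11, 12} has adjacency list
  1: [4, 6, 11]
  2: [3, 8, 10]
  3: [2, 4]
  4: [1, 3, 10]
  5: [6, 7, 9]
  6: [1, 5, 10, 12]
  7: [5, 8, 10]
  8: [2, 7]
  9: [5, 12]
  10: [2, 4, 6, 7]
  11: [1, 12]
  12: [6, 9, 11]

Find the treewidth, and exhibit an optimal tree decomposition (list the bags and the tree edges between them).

Every bag has size at most 4, so the width is 4 − 1 = 3 and tw(G) ≤ 3. For the lower bound: the 4 vertex sets {9,11,12}, {1}, {6}, {4,5,7,10} are disjoint, each induces a connected subgraph, and every pair is joined by at least one edge of G. Contracting each set to a single vertex therefore yields K_{4} as a minor, and since treewidth is minor-monotone, tw(G) ≥ tw(K_{4}) = 3. The upper and lower bounds meet at 3, so that is the treewidth.

Treewidth 3.
One such decomposition:
Bags: B1 = {1, 9, 11, 12}  B2 = {1, 6, 9, 12}  B3 = {1, 5, 6, 9}  B4 = {1, 4, 5, 6}  B5 = {4, 5, 6, 10}  B6 = {4, 5, 7, 10}  B7 = {3, 4, 7, 10}  B8 = {2, 3, 7, 10}  B9 = {2, 3, 7, 8}
Tree: B1–B2, B2–B3, B3–B4, B4–B5, B5–B6, B6–B7, B7–B8, B8–B9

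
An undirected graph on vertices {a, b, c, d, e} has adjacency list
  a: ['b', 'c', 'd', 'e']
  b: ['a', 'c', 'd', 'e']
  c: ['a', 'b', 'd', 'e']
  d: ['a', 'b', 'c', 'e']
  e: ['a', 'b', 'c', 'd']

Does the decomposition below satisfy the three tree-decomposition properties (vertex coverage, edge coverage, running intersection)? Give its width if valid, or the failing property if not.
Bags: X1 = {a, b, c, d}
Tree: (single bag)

A tree decomposition must satisfy three properties: every vertex lies in some bag; for every edge, both endpoints lie together in some bag; and for every vertex, the bags containing it form a connected subtree. Here vertex e appears in no bag, so the decomposition is invalid.

No — vertex e appears in no bag.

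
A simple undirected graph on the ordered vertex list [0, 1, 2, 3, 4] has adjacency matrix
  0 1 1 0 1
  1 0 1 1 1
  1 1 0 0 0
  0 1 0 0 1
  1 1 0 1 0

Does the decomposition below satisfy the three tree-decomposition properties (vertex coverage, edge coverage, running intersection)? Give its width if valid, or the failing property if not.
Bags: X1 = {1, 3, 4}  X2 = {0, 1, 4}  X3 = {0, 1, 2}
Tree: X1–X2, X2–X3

Every vertex of G appears in some bag (union = {0, 1, 2, 3, 4}); every edge is covered by a bag; and for each vertex v the set of bags containing v is connected in the bag tree. The decomposition is therefore valid. The largest bag has 3 vertices, so the width is 2.

Yes; width 2.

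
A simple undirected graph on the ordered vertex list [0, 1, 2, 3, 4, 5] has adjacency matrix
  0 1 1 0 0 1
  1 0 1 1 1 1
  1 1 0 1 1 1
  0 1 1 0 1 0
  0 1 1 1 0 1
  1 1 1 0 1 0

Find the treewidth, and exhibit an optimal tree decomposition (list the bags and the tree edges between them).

Treewidth 3.
One optimal decomposition is:
Bags: B1 = {1, 2, 4, 5}  B2 = {0, 1, 2, 5}  B3 = {1, 2, 3, 4}
Tree: B1–B2, B1–B3

Each bag holds 4 vertices, so the decomposition has width 3, which upper-bounds the treewidth. For the lower bound, the 4 vertices {0, 1, 2, 5} are pairwise adjacent, and any tree decomposition puts a clique entirely inside one bag — forcing width ≥ 3. Therefore the treewidth is 3.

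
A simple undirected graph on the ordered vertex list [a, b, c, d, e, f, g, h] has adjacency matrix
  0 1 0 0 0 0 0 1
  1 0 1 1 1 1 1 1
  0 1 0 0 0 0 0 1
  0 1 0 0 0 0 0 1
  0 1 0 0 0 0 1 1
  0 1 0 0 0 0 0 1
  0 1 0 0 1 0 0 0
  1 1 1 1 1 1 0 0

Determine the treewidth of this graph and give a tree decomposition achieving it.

Each bag holds 3 vertices, so the decomposition has width 2, which upper-bounds the treewidth. For the lower bound, the 3 vertices {b, e, g} are pairwise adjacent, and any tree decomposition puts a clique entirely inside one bag — forcing width ≥ 2. Therefore the treewidth is 2.

Treewidth 2.
One such decomposition:
Bags: B1 = {b, e, g}  B2 = {b, e, h}  B3 = {b, d, h}  B4 = {a, b, h}  B5 = {b, f, h}  B6 = {b, c, h}
Tree: B1–B2, B2–B3, B3–B4, B4–B5, B3–B6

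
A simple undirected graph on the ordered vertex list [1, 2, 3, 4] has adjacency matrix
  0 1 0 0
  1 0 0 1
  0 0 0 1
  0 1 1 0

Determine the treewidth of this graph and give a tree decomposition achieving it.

Treewidth 1.
One such decomposition:
Bags: B1 = {1, 2}  B2 = {2, 4}  B3 = {3, 4}
Tree: B1–B2, B2–B3

The largest bag has 2 vertices, giving width 1; this decomposition certifies tw(G) ≤ 1. G has an edge, so its treewidth is at least 1. The upper and lower bounds meet at 1, so that is the treewidth.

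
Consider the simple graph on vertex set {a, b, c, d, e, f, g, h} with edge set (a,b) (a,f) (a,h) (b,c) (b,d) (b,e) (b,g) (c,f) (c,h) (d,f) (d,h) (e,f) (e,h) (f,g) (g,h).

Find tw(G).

A width-3 tree decomposition is:
Bags: B1 = {b, e, f, h}  B2 = {b, c, f, h}  B3 = {b, d, f, h}  B4 = {a, b, f, h}  B5 = {b, f, g, h}
Tree: B1–B2, B2–B3, B3–B4, B4–B5
Every bag has size at most 4, so the width is 4 − 1 = 3 and tw(G) ≤ 3. For the lower bound: the 4 vertex sets {e,h}, {b,c}, {f}, {d} are disjoint, each induces a connected subgraph, and every pair is joined by at least one edge of G. Contracting each set to a single vertex therefore yields K_{4} as a minor, and since treewidth is minor-monotone, tw(G) ≥ tw(K_{4}) = 3. Therefore the treewidth is 3.

3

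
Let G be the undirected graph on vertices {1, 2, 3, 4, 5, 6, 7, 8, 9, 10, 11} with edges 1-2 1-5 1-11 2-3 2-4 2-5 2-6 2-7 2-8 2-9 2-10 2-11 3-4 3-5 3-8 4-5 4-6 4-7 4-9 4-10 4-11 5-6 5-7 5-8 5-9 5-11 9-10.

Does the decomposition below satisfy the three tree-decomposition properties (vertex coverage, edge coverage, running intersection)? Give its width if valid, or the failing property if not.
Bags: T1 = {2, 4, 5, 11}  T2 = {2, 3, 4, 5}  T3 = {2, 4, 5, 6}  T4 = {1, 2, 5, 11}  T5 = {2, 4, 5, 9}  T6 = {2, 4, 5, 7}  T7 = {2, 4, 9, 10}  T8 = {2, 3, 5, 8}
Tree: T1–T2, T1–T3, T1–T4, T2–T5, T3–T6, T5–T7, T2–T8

Yes; width 3.

Every vertex of G appears in some bag (union = {1, 2, 3, 4, 5, 6, 7, 8, 9, 10, 11}); every edge is covered by a bag; and for each vertex v the set of bags containing v is connected in the bag tree. The decomposition is therefore valid. The largest bag has 4 vertices, so the width is 3.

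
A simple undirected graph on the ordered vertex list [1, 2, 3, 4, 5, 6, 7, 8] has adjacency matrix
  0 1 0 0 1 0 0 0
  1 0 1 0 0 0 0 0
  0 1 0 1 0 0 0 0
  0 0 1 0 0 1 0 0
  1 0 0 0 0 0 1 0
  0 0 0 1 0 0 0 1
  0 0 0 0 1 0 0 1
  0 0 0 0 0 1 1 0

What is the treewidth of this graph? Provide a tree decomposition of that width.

Treewidth 2.
One optimal decomposition is:
Bags: B1 = {3, 4, 6}  B2 = {3, 6, 8}  B3 = {3, 7, 8}  B4 = {3, 5, 7}  B5 = {1, 3, 5}  B6 = {1, 2, 3}
Tree: B1–B2, B2–B3, B3–B4, B4–B5, B5–B6

Every bag has size at most 3, so the width is 3 − 1 = 2 and tw(G) ≤ 2. Since 3–4–6–8–7–5–1–2–3 is a cycle in G, G is not acyclic. Forests are exactly the graphs of treewidth ≤ 1, so tw(G) ≥ 2. Combining the bounds, tw(G) = 2.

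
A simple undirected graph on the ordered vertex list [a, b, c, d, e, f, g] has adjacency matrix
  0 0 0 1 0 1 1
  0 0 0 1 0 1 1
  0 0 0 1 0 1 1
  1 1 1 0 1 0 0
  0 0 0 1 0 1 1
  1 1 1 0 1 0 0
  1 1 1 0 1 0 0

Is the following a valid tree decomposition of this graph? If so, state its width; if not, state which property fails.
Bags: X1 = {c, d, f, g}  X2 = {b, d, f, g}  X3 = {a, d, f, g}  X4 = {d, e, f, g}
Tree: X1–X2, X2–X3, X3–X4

Every vertex of G appears in some bag (union = {a, b, c, d, e, f, g}); every edge is covered by a bag; and for each vertex v the set of bags containing v is connected in the bag tree. The decomposition is therefore valid. The largest bag has 4 vertices, so the width is 3.

Yes; width 3.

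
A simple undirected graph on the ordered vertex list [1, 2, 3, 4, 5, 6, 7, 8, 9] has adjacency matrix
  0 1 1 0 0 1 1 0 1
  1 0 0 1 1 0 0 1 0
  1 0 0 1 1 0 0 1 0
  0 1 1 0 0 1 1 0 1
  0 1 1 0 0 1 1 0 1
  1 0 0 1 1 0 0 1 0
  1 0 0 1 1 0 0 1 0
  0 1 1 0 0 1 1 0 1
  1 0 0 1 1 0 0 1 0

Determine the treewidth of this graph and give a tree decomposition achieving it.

Each bag holds 5 vertices, so the decomposition has width 4, which upper-bounds the treewidth. For the lower bound: the 5 vertex sets {1,7}, {3,4}, {5,9}, {8}, {2} are disjoint, each induces a connected subgraph, and every pair is joined by at least one edge of G. Contracting each set to a single vertex therefore yields K_{5} as a minor, and since treewidth is minor-monotone, tw(G) ≥ tw(K_{5}) = 4. Combining the bounds, tw(G) = 4.

Treewidth 4.
Bags: B1 = {1, 4, 5, 7, 8}  B2 = {1, 3, 4, 5, 8}  B3 = {1, 4, 5, 8, 9}  B4 = {1, 2, 4, 5, 8}  B5 = {1, 4, 5, 6, 8}
Tree: B1–B2, B2–B3, B3–B4, B4–B5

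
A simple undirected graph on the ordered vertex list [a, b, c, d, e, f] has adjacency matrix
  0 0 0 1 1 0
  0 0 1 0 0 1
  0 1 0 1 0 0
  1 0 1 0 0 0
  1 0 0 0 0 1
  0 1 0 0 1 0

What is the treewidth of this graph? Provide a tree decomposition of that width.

Treewidth 2.
One such decomposition:
Bags: B1 = {a, d, e}  B2 = {d, e, f}  B3 = {b, d, f}  B4 = {b, c, d}
Tree: B1–B2, B2–B3, B3–B4

Every bag has size at most 3, so the width is 3 − 1 = 2 and tw(G) ≤ 2. Since d–a–e–f–b–c–d is a cycle in G, G is not acyclic. Forests are exactly the graphs of treewidth ≤ 1, so tw(G) ≥ 2. Combining the bounds, tw(G) = 2.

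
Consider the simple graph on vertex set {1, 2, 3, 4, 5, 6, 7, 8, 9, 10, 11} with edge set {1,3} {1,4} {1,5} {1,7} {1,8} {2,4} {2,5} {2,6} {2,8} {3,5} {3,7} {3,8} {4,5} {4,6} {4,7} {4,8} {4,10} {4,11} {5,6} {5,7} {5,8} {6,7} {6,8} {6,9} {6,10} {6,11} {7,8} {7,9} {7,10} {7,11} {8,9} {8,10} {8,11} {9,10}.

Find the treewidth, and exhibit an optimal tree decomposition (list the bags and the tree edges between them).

The largest bag has 5 vertices, giving width 4; this decomposition certifies tw(G) ≤ 4. On the other hand G contains the 5-clique {2, 4, 5, 6, 8}. A clique must lie in a single bag of any decomposition, so no decomposition can have width below 4. Therefore the treewidth is 4.

Treewidth 4.
One optimal decomposition is:
Bags: B1 = {4, 6, 7, 8, 10}  B2 = {4, 5, 6, 7, 8}  B3 = {4, 6, 7, 8, 11}  B4 = {2, 4, 5, 6, 8}  B5 = {6, 7, 8, 9, 10}  B6 = {1, 4, 5, 7, 8}  B7 = {1, 3, 5, 7, 8}
Tree: B1–B2, B1–B3, B2–B4, B1–B5, B2–B6, B6–B7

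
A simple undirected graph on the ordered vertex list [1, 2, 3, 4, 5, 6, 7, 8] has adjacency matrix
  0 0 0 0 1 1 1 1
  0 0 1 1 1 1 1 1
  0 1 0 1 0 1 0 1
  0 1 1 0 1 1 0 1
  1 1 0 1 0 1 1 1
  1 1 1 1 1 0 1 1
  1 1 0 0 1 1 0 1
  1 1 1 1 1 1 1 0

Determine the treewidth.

4

A width-4 tree decomposition is:
Bags: B1 = {2, 5, 6, 7, 8}  B2 = {2, 4, 5, 6, 8}  B3 = {2, 3, 4, 6, 8}  B4 = {1, 5, 6, 7, 8}
Tree: B1–B2, B2–B3, B1–B4
Every bag has size at most 5, so the width is 5 − 1 = 4 and tw(G) ≤ 4. For the lower bound, the 5 vertices {1, 5, 6, 7, 8} are pairwise adjacent, and any tree decomposition puts a clique entirely inside one bag — forcing width ≥ 4. The upper and lower bounds meet at 4, so that is the treewidth.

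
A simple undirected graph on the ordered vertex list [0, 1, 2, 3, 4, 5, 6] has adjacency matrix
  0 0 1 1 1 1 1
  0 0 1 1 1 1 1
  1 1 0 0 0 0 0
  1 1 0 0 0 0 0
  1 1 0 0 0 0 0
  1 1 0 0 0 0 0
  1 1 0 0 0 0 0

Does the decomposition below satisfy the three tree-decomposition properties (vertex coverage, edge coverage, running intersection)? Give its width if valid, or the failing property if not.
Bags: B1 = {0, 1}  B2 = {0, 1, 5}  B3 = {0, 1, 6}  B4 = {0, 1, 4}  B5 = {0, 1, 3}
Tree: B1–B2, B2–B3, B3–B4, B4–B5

No — vertex 2 appears in no bag.

A tree decomposition must satisfy three properties: every vertex lies in some bag; for every edge, both endpoints lie together in some bag; and for every vertex, the bags containing it form a connected subtree. Here vertex 2 appears in no bag, so the decomposition is invalid.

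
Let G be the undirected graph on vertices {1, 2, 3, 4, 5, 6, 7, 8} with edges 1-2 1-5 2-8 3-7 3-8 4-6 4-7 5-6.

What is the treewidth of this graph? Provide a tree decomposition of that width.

Treewidth 2.
Bags: B1 = {3, 4, 7}  B2 = {3, 4, 6}  B3 = {3, 5, 6}  B4 = {1, 3, 5}  B5 = {1, 2, 3}  B6 = {2, 3, 8}
Tree: B1–B2, B2–B3, B3–B4, B4–B5, B5–B6

Each bag holds 3 vertices, so the decomposition has width 2, which upper-bounds the treewidth. Since 3–7–4–6–5–1–2–8–3 is a cycle in G, G is not acyclic. Forests are exactly the graphs of treewidth ≤ 1, so tw(G) ≥ 2. Hence tw(G) = 2 exactly.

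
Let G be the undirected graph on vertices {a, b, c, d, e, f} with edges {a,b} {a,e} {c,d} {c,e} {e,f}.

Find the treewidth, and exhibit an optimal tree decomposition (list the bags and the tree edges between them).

The largest bag has 2 vertices, giving width 1; this decomposition certifies tw(G) ≤ 1. Any graph with an edge has treewidth ≥ 1, and G has the edge c–e. Combining the bounds, tw(G) = 1.

Treewidth 1.
Bags: B1 = {c, e}  B2 = {a, e}  B3 = {e, f}  B4 = {a, b}  B5 = {c, d}
Tree: B1–B2, B2–B3, B2–B4, B1–B5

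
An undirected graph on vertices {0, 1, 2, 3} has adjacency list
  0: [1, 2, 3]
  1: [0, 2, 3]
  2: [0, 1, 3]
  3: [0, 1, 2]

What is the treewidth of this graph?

A width-3 tree decomposition is:
Bags: B1 = {0, 1, 2, 3}
Tree: (single bag)
With just one bag of size 4, the width is 4 − 1 = 3, so tw(G) ≤ 3. For the lower bound, the 4 vertices {0, 1, 2, 3} are pairwise adjacent, and any tree decomposition puts a clique entirely inside one bag — forcing width ≥ 3. Combining the bounds, tw(G) = 3.

3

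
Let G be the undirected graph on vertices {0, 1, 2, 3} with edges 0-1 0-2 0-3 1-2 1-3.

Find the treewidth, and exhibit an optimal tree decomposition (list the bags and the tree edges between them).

Treewidth 2.
One optimal decomposition is:
Bags: B1 = {0, 1, 3}  B2 = {0, 1, 2}
Tree: B1–B2

Every bag has size at most 3, so the width is 3 − 1 = 2 and tw(G) ≤ 2. Conversely, {0, 1, 2} is a clique of size 3, and the vertices of any clique must share a bag in every tree decomposition; so some bag has ≥ 3 vertices and tw(G) ≥ 2. Hence tw(G) = 2 exactly.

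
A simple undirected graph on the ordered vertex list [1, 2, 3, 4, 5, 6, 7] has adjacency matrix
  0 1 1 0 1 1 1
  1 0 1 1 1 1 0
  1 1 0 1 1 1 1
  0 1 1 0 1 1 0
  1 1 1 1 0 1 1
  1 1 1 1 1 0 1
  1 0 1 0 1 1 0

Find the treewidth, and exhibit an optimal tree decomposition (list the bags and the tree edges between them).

Each bag holds 5 vertices, so the decomposition has width 4, which upper-bounds the treewidth. Conversely, {1, 2, 3, 5, 6} is a clique of size 5, and the vertices of any clique must share a bag in every tree decomposition; so some bag has ≥ 5 vertices and tw(G) ≥ 4. Therefore the treewidth is 4.

Treewidth 4.
One optimal decomposition is:
Bags: B1 = {1, 2, 3, 5, 6}  B2 = {1, 3, 5, 6, 7}  B3 = {2, 3, 4, 5, 6}
Tree: B1–B2, B1–B3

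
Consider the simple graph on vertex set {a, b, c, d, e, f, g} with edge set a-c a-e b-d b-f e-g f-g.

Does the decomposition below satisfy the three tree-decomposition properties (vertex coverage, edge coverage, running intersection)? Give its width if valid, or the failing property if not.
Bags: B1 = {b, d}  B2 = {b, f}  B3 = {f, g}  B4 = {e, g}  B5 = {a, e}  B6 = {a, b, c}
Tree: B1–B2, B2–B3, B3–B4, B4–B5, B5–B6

A tree decomposition must satisfy three properties: every vertex lies in some bag; for every edge, both endpoints lie together in some bag; and for every vertex, the bags containing it form a connected subtree. Here bags containing vertex b are not connected in the tree, so the decomposition is invalid.

No — bags containing vertex b are not connected in the tree.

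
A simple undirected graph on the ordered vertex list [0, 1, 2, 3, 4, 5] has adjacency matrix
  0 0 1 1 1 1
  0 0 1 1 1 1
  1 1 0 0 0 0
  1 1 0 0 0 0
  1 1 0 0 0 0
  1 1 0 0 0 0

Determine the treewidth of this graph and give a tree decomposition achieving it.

Treewidth 2.
Bags: B1 = {0, 1, 4}  B2 = {0, 1, 5}  B3 = {0, 1, 3}  B4 = {0, 1, 2}
Tree: B1–B2, B2–B3, B3–B4

Every bag has size at most 3, so the width is 3 − 1 = 2 and tw(G) ≤ 2. For the lower bound, G contains the cycle 4–1–5–0–4, so G is not a forest; only forests have treewidth ≤ 1, hence tw(G) ≥ 2. Therefore the treewidth is 2.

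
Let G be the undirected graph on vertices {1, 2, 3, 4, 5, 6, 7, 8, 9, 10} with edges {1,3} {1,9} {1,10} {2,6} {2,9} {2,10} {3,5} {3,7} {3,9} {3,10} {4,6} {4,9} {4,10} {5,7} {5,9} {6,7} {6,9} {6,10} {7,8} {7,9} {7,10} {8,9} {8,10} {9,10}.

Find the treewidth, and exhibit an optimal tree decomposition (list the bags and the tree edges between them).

Treewidth 3.
One such decomposition:
Bags: B1 = {6, 7, 9, 10}  B2 = {3, 7, 9, 10}  B3 = {1, 3, 9, 10}  B4 = {2, 6, 9, 10}  B5 = {7, 8, 9, 10}  B6 = {4, 6, 9, 10}  B7 = {3, 5, 7, 9}
Tree: B1–B2, B2–B3, B1–B4, B2–B5, B1–B6, B2–B7

Every bag has size at most 4, so the width is 4 − 1 = 3 and tw(G) ≤ 3. On the other hand G contains the 4-clique {7, 8, 9, 10}. A clique must lie in a single bag of any decomposition, so no decomposition can have width below 3. Therefore the treewidth is 3.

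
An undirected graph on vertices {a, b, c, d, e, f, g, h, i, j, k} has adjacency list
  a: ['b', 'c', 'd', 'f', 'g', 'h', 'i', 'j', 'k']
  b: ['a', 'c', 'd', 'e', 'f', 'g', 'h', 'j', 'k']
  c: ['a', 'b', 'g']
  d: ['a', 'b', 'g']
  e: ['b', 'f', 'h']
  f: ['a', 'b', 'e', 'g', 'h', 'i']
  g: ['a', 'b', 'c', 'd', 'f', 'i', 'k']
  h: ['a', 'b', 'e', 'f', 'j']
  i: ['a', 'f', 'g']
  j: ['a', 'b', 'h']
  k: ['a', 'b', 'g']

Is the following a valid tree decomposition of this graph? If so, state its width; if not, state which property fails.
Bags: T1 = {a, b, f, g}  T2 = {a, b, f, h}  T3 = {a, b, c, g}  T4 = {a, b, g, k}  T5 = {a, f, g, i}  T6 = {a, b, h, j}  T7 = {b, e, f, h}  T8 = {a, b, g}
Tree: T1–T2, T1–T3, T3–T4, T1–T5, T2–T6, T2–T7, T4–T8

A tree decomposition must satisfy three properties: every vertex lies in some bag; for every edge, both endpoints lie together in some bag; and for every vertex, the bags containing it form a connected subtree. Here vertex d appears in no bag, so the decomposition is invalid.

No — vertex d appears in no bag.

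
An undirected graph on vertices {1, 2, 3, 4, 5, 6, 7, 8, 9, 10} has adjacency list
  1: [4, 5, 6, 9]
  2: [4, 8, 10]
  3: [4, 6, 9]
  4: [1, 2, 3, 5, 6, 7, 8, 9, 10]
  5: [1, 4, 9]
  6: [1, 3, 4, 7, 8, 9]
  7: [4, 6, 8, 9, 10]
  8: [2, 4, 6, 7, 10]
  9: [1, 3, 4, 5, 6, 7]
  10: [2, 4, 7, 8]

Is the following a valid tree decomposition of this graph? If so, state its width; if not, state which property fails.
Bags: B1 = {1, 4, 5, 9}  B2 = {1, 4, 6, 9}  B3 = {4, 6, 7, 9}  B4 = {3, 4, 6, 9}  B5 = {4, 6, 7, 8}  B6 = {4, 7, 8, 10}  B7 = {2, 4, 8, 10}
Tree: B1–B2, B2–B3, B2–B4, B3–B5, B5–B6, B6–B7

Yes; width 3.

Vertex coverage: the bags together contain {1, 2, 3, 4, 5, 6, 7, 8, 9, 10}, the full vertex set. Edge coverage: each edge of G has both endpoints in at least one bag. Running intersection: for every vertex, the bags containing it form a connected subtree. All three properties hold, so this is a valid tree decomposition of width max|bag| − 1 = 3, and hence tw(G) ≤ 3.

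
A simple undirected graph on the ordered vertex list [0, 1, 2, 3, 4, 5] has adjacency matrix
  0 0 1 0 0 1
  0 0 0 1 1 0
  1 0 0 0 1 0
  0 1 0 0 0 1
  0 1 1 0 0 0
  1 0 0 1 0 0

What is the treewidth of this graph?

2

A width-2 tree decomposition is:
Bags: B1 = {1, 3, 5}  B2 = {1, 4, 5}  B3 = {2, 4, 5}  B4 = {0, 2, 5}
Tree: B1–B2, B2–B3, B3–B4
Every bag has size at most 3, so the width is 3 − 1 = 2 and tw(G) ≤ 2. The edges 5–3–1–4–2–0–5 form a cycle, so G is not a tree and its treewidth is at least 2. Combining the bounds, tw(G) = 2.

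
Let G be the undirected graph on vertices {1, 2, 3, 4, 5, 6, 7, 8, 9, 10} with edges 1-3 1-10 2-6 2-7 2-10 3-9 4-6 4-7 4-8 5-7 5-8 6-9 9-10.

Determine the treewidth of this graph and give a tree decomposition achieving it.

Treewidth 2.
Bags: B1 = {4, 5, 8}  B2 = {4, 5, 7}  B3 = {4, 6, 7}  B4 = {2, 6, 7}  B5 = {2, 6, 9}  B6 = {2, 9, 10}  B7 = {3, 9, 10}  B8 = {1, 3, 10}
Tree: B1–B2, B2–B3, B3–B4, B4–B5, B5–B6, B6–B7, B7–B8

The largest bag has 3 vertices, giving width 2; this decomposition certifies tw(G) ≤ 2. The edges 8–5–7–4–8 form a cycle, so G is not a tree and its treewidth is at least 2. Hence tw(G) = 2 exactly.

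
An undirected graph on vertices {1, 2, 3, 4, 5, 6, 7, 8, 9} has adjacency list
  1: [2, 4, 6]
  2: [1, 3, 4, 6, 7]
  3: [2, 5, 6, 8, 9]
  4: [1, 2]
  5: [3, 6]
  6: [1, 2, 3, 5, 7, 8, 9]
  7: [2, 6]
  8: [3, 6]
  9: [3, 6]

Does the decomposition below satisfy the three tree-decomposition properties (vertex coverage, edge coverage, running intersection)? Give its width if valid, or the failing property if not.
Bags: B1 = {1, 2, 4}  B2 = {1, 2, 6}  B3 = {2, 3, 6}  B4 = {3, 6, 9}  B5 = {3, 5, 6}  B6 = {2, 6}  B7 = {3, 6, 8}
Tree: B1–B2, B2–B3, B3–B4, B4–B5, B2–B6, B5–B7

A tree decomposition must satisfy three properties: every vertex lies in some bag; for every edge, both endpoints lie together in some bag; and for every vertex, the bags containing it form a connected subtree. Here vertex 7 appears in no bag, so the decomposition is invalid.

No — vertex 7 appears in no bag.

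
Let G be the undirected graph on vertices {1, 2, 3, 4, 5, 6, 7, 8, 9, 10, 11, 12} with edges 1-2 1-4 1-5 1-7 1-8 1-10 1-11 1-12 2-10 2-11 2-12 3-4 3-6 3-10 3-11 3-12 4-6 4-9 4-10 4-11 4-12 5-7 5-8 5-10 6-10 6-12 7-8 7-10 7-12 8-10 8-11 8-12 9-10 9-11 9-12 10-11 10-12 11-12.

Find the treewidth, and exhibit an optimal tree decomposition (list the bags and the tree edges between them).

Every bag has size at most 5, so the width is 5 − 1 = 4 and tw(G) ≤ 4. For the lower bound, the 5 vertices {1, 8, 10, 11, 12} are pairwise adjacent, and any tree decomposition puts a clique entirely inside one bag — forcing width ≥ 4. Combining the bounds, tw(G) = 4.

Treewidth 4.
Bags: B1 = {1, 4, 10, 11, 12}  B2 = {3, 4, 10, 11, 12}  B3 = {3, 4, 6, 10, 12}  B4 = {4, 9, 10, 11, 12}  B5 = {1, 8, 10, 11, 12}  B6 = {1, 2, 10, 11, 12}  B7 = {1, 7, 8, 10, 12}  B8 = {1, 5, 7, 8, 10}
Tree: B1–B2, B2–B3, B1–B4, B1–B5, B1–B6, B5–B7, B7–B8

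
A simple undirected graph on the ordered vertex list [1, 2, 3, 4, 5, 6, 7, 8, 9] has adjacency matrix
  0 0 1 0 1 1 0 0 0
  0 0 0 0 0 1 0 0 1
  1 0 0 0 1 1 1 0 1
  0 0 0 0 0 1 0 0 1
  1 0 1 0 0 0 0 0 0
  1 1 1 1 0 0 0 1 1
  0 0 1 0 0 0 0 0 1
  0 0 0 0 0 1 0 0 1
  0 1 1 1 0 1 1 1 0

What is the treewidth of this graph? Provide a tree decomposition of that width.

Treewidth 2.
Bags: B1 = {3, 7, 9}  B2 = {3, 6, 9}  B3 = {1, 3, 6}  B4 = {6, 8, 9}  B5 = {4, 6, 9}  B6 = {2, 6, 9}  B7 = {1, 3, 5}
Tree: B1–B2, B2–B3, B2–B4, B4–B5, B2–B6, B3–B7

The largest bag has 3 vertices, giving width 2; this decomposition certifies tw(G) ≤ 2. Conversely, {1, 3, 5} is a clique of size 3, and the vertices of any clique must share a bag in every tree decomposition; so some bag has ≥ 3 vertices and tw(G) ≥ 2. Therefore the treewidth is 2.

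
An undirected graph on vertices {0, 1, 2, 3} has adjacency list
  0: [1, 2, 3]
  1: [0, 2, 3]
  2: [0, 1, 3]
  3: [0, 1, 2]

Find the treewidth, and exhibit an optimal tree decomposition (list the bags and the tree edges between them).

Treewidth 3.
One such decomposition:
Bags: B1 = {0, 1, 2, 3}
Tree: (single bag)

A single bag containing all 4 vertices is trivially a valid decomposition of width 3. For the lower bound, the 4 vertices {0, 1, 2, 3} are pairwise adjacent, and any tree decomposition puts a clique entirely inside one bag — forcing width ≥ 3. Hence tw(G) = 3 exactly.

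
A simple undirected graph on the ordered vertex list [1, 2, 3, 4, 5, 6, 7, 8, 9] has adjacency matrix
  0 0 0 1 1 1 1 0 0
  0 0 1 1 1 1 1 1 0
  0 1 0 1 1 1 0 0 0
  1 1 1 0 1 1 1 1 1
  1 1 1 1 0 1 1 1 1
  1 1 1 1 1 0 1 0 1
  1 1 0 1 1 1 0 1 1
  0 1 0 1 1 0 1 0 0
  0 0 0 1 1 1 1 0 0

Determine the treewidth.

A width-4 tree decomposition is:
Bags: B1 = {1, 4, 5, 6, 7}  B2 = {2, 4, 5, 6, 7}  B3 = {4, 5, 6, 7, 9}  B4 = {2, 4, 5, 7, 8}  B5 = {2, 3, 4, 5, 6}
Tree: B1–B2, B1–B3, B2–B4, B2–B5
Each bag holds 5 vertices, so the decomposition has width 4, which upper-bounds the treewidth. On the other hand G contains the 5-clique {2, 4, 5, 7, 8}. A clique must lie in a single bag of any decomposition, so no decomposition can have width below 4. The upper and lower bounds meet at 4, so that is the treewidth.

4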